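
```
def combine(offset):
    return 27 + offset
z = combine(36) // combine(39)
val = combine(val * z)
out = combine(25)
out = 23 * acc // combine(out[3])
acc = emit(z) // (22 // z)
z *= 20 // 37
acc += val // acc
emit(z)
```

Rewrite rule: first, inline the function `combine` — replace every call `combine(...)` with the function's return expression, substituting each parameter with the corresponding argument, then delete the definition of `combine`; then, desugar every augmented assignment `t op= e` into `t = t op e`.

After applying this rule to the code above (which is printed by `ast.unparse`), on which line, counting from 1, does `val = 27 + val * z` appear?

Transformed code:
z = (27 + 36) // (27 + 39)
val = 27 + val * z
out = 27 + 25
out = 23 * acc // (27 + out[3])
acc = emit(z) // (22 // z)
z = z * (20 // 37)
acc = acc + val // acc
emit(z)

2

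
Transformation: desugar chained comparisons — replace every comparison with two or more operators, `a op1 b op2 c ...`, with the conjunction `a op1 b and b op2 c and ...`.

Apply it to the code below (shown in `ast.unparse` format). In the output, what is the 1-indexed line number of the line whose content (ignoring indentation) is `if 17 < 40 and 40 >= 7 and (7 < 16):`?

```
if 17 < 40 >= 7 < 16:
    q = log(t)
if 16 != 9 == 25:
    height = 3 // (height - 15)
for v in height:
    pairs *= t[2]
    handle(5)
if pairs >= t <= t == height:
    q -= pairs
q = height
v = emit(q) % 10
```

Transformed code:
if 17 < 40 and 40 >= 7 and (7 < 16):
    q = log(t)
if 16 != 9 and 9 == 25:
    height = 3 // (height - 15)
for v in height:
    pairs *= t[2]
    handle(5)
if pairs >= t and t <= t and (t == height):
    q -= pairs
q = height
v = emit(q) % 10

1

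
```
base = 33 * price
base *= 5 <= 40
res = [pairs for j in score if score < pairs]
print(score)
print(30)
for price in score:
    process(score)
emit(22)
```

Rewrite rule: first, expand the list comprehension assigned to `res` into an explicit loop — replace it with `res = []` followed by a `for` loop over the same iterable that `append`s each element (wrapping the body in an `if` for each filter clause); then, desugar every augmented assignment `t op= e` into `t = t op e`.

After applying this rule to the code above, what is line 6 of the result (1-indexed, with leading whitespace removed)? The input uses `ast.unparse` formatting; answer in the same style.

Transformed code:
base = 33 * price
base = base * (5 <= 40)
res = []
for j in score:
    if score < pairs:
        res.append(pairs)
print(score)
print(30)
for price in score:
    process(score)
emit(22)

res.append(pairs)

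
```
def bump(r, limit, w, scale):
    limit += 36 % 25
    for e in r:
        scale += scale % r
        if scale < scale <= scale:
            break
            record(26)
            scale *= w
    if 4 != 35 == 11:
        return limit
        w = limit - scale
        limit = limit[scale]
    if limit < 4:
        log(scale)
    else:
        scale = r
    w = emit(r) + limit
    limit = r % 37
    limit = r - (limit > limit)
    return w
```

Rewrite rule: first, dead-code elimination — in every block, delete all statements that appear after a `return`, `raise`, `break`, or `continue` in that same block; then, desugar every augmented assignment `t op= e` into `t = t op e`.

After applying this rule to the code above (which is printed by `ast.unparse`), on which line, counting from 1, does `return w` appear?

Transformed code:
def bump(r, limit, w, scale):
    limit = limit + 36 % 25
    for e in r:
        scale = scale + scale % r
        if scale < scale <= scale:
            break
    if 4 != 35 == 11:
        return limit
    if limit < 4:
        log(scale)
    else:
        scale = r
    w = emit(r) + limit
    limit = r % 37
    limit = r - (limit > limit)
    return w

16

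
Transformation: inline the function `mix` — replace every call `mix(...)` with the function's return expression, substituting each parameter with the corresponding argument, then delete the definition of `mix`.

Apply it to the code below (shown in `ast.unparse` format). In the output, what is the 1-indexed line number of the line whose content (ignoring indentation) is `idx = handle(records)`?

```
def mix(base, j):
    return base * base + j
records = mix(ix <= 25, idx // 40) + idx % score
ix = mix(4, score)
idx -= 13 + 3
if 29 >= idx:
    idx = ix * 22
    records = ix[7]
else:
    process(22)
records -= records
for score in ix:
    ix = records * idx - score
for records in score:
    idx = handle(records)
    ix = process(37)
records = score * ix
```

13

Transformed code:
records = (ix <= 25) * (ix <= 25) + idx // 40 + idx % score
ix = 4 * 4 + score
idx -= 13 + 3
if 29 >= idx:
    idx = ix * 22
    records = ix[7]
else:
    process(22)
records -= records
for score in ix:
    ix = records * idx - score
for records in score:
    idx = handle(records)
    ix = process(37)
records = score * ix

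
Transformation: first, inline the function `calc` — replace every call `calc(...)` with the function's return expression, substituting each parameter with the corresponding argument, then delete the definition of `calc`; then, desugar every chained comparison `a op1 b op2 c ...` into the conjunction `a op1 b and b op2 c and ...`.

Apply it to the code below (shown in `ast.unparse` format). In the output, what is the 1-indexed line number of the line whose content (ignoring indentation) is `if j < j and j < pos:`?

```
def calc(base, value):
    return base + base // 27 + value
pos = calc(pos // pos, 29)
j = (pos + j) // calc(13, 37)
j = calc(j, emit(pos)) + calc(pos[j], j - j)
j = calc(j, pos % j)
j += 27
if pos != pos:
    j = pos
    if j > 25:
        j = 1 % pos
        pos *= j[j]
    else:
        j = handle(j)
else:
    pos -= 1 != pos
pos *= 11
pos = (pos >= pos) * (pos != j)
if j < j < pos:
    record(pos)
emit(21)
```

Transformed code:
pos = pos // pos + pos // pos // 27 + 29
j = (pos + j) // (13 + 13 // 27 + 37)
j = j + j // 27 + emit(pos) + (pos[j] + pos[j] // 27 + (j - j))
j = j + j // 27 + pos % j
j += 27
if pos != pos:
    j = pos
    if j > 25:
        j = 1 % pos
        pos *= j[j]
    else:
        j = handle(j)
else:
    pos -= 1 != pos
pos *= 11
pos = (pos >= pos) * (pos != j)
if j < j and j < pos:
    record(pos)
emit(21)

17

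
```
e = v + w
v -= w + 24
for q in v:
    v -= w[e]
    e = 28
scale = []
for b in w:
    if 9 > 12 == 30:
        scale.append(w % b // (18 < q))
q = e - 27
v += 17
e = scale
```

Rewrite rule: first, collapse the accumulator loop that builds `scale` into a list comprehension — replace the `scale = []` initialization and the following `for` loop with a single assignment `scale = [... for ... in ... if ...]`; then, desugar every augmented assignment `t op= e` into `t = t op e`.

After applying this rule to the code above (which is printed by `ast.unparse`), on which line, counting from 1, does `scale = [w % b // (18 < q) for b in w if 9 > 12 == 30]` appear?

Transformed code:
e = v + w
v = v - (w + 24)
for q in v:
    v = v - w[e]
    e = 28
scale = [w % b // (18 < q) for b in w if 9 > 12 == 30]
q = e - 27
v = v + 17
e = scale

6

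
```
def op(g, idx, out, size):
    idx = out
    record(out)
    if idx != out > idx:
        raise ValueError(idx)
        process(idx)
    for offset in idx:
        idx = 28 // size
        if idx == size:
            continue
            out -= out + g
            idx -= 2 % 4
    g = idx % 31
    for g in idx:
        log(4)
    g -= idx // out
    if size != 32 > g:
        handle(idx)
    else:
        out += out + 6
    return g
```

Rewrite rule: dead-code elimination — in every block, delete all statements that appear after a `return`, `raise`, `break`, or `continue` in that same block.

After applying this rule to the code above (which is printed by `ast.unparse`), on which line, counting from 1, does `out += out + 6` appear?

Transformed code:
def op(g, idx, out, size):
    idx = out
    record(out)
    if idx != out > idx:
        raise ValueError(idx)
    for offset in idx:
        idx = 28 // size
        if idx == size:
            continue
    g = idx % 31
    for g in idx:
        log(4)
    g -= idx // out
    if size != 32 > g:
        handle(idx)
    else:
        out += out + 6
    return g

17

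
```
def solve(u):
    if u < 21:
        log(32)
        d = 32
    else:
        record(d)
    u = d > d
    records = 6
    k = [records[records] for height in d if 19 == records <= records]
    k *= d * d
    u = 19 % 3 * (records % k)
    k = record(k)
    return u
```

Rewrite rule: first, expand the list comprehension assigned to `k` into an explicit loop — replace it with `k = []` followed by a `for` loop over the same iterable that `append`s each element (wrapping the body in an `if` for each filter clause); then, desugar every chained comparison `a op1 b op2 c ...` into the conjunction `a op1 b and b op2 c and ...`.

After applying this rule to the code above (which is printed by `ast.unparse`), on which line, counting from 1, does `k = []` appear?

Transformed code:
def solve(u):
    if u < 21:
        log(32)
        d = 32
    else:
        record(d)
    u = d > d
    records = 6
    k = []
    for height in d:
        if 19 == records and records <= records:
            k.append(records[records])
    k *= d * d
    u = 19 % 3 * (records % k)
    k = record(k)
    return u

9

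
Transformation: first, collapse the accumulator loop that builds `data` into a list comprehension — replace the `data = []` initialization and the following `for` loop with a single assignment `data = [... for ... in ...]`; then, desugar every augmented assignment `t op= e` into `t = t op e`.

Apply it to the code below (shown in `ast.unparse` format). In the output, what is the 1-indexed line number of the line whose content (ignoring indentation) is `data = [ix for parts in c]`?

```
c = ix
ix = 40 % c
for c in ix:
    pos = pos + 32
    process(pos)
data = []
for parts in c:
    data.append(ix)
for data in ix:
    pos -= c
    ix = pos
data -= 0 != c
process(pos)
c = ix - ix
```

6

Transformed code:
c = ix
ix = 40 % c
for c in ix:
    pos = pos + 32
    process(pos)
data = [ix for parts in c]
for data in ix:
    pos = pos - c
    ix = pos
data = data - (0 != c)
process(pos)
c = ix - ix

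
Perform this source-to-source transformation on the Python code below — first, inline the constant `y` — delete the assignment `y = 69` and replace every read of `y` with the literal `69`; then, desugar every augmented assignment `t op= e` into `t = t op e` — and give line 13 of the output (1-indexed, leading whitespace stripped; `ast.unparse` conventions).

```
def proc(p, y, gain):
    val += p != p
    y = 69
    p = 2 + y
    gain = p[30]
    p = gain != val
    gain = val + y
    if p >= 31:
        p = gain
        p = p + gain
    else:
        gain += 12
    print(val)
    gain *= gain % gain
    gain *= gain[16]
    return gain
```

Transformed code:
def proc(p, y, gain):
    val = val + (p != p)
    p = 2 + 69
    gain = p[30]
    p = gain != val
    gain = val + 69
    if p >= 31:
        p = gain
        p = p + gain
    else:
        gain = gain + 12
    print(val)
    gain = gain * (gain % gain)
    gain = gain * gain[16]
    return gain

gain = gain * (gain % gain)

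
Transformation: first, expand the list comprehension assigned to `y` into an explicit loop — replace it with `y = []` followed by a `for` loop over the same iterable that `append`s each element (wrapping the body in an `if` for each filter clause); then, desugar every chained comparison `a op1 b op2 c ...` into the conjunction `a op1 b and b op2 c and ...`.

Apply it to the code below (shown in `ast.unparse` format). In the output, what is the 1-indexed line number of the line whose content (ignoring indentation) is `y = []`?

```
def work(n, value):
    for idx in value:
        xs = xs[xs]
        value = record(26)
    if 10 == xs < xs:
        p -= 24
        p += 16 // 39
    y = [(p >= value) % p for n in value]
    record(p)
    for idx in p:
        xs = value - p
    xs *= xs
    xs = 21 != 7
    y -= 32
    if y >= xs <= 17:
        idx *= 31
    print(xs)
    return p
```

8

Transformed code:
def work(n, value):
    for idx in value:
        xs = xs[xs]
        value = record(26)
    if 10 == xs and xs < xs:
        p -= 24
        p += 16 // 39
    y = []
    for n in value:
        y.append((p >= value) % p)
    record(p)
    for idx in p:
        xs = value - p
    xs *= xs
    xs = 21 != 7
    y -= 32
    if y >= xs and xs <= 17:
        idx *= 31
    print(xs)
    return p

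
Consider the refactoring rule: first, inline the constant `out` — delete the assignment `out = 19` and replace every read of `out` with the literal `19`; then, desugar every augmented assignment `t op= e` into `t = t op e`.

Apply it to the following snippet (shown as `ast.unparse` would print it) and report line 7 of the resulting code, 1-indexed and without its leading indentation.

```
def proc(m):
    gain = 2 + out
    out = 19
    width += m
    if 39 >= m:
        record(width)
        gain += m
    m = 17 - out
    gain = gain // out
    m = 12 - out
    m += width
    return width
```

m = 17 - 19

Transformed code:
def proc(m):
    gain = 2 + 19
    width = width + m
    if 39 >= m:
        record(width)
        gain = gain + m
    m = 17 - 19
    gain = gain // 19
    m = 12 - 19
    m = m + width
    return width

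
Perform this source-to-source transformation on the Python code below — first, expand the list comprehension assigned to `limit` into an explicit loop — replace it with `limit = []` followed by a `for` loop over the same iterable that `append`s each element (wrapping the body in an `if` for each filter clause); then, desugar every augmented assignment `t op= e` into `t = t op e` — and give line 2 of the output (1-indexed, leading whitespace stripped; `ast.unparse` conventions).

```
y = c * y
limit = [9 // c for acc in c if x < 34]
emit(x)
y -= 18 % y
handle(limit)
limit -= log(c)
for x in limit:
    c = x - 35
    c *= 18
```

limit = []

Transformed code:
y = c * y
limit = []
for acc in c:
    if x < 34:
        limit.append(9 // c)
emit(x)
y = y - 18 % y
handle(limit)
limit = limit - log(c)
for x in limit:
    c = x - 35
    c = c * 18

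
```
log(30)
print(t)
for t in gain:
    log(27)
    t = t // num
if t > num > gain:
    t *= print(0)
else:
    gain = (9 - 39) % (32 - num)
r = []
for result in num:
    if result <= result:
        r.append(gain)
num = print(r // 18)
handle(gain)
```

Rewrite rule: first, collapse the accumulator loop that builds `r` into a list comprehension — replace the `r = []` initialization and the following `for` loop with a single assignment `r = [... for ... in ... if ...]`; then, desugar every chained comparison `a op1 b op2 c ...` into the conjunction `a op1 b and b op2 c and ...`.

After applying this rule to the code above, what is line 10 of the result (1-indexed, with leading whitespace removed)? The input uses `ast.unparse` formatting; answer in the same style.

r = [gain for result in num if result <= result]

Transformed code:
log(30)
print(t)
for t in gain:
    log(27)
    t = t // num
if t > num and num > gain:
    t *= print(0)
else:
    gain = (9 - 39) % (32 - num)
r = [gain for result in num if result <= result]
num = print(r // 18)
handle(gain)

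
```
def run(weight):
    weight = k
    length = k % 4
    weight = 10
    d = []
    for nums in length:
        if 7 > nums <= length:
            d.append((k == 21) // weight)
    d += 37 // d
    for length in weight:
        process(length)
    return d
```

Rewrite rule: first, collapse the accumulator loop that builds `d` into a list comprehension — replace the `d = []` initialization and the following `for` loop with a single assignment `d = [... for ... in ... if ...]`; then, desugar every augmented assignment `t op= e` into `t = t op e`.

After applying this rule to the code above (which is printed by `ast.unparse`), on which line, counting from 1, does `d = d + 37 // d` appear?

6

Transformed code:
def run(weight):
    weight = k
    length = k % 4
    weight = 10
    d = [(k == 21) // weight for nums in length if 7 > nums <= length]
    d = d + 37 // d
    for length in weight:
        process(length)
    return d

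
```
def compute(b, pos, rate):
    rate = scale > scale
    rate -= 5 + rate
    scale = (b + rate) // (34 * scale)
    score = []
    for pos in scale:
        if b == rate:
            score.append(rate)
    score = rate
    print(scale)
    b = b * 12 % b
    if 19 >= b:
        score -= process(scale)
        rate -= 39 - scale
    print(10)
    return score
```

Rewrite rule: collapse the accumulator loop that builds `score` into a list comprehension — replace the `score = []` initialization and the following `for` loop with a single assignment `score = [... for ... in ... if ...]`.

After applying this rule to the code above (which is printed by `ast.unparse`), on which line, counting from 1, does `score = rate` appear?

6

Transformed code:
def compute(b, pos, rate):
    rate = scale > scale
    rate -= 5 + rate
    scale = (b + rate) // (34 * scale)
    score = [rate for pos in scale if b == rate]
    score = rate
    print(scale)
    b = b * 12 % b
    if 19 >= b:
        score -= process(scale)
        rate -= 39 - scale
    print(10)
    return score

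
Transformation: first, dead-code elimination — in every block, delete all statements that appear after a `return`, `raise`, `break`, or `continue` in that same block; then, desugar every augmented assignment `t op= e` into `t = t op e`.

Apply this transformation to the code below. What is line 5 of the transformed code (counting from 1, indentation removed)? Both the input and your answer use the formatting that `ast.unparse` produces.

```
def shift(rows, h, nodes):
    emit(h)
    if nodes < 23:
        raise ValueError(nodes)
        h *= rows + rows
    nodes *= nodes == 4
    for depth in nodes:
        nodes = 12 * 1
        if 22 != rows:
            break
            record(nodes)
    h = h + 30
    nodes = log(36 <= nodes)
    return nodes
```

nodes = nodes * (nodes == 4)

Transformed code:
def shift(rows, h, nodes):
    emit(h)
    if nodes < 23:
        raise ValueError(nodes)
    nodes = nodes * (nodes == 4)
    for depth in nodes:
        nodes = 12 * 1
        if 22 != rows:
            break
    h = h + 30
    nodes = log(36 <= nodes)
    return nodes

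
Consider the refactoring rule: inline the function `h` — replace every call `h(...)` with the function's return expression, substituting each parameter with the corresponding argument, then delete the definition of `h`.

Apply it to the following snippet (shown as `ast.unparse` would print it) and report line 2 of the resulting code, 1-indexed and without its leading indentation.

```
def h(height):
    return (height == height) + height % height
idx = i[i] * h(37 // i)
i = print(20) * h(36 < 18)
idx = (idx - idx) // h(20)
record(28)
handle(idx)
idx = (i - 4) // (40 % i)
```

Transformed code:
idx = i[i] * ((37 // i == 37 // i) + 37 // i % (37 // i))
i = print(20) * (((36 < 18) == (36 < 18)) + (36 < 18) % (36 < 18))
idx = (idx - idx) // ((20 == 20) + 20 % 20)
record(28)
handle(idx)
idx = (i - 4) // (40 % i)

i = print(20) * (((36 < 18) == (36 < 18)) + (36 < 18) % (36 < 18))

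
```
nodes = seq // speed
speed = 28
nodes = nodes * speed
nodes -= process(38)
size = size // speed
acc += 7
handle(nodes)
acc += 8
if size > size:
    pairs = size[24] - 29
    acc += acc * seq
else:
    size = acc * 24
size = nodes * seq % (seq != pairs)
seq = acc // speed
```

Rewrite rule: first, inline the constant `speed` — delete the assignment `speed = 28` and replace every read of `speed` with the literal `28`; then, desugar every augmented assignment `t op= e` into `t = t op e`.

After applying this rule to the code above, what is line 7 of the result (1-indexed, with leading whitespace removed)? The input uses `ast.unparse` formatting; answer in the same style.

acc = acc + 8

Transformed code:
nodes = seq // 28
nodes = nodes * 28
nodes = nodes - process(38)
size = size // 28
acc = acc + 7
handle(nodes)
acc = acc + 8
if size > size:
    pairs = size[24] - 29
    acc = acc + acc * seq
else:
    size = acc * 24
size = nodes * seq % (seq != pairs)
seq = acc // 28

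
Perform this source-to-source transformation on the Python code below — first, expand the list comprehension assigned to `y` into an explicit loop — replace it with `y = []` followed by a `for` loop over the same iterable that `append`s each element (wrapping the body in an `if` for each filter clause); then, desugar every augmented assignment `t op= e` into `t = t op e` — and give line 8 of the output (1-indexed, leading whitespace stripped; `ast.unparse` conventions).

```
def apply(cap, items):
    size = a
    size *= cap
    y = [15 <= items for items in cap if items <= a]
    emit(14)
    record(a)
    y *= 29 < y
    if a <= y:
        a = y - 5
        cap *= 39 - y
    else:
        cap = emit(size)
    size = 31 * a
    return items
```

emit(14)

Transformed code:
def apply(cap, items):
    size = a
    size = size * cap
    y = []
    for items in cap:
        if items <= a:
            y.append(15 <= items)
    emit(14)
    record(a)
    y = y * (29 < y)
    if a <= y:
        a = y - 5
        cap = cap * (39 - y)
    else:
        cap = emit(size)
    size = 31 * a
    return items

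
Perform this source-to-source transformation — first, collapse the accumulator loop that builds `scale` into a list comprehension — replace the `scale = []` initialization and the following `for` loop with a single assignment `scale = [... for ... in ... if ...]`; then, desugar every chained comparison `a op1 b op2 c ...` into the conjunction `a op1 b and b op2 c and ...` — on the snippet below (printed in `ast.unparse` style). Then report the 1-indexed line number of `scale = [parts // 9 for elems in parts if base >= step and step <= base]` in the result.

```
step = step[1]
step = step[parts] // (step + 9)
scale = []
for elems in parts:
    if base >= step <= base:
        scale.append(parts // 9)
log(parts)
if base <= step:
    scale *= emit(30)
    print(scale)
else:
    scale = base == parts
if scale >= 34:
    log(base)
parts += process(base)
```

Transformed code:
step = step[1]
step = step[parts] // (step + 9)
scale = [parts // 9 for elems in parts if base >= step and step <= base]
log(parts)
if base <= step:
    scale *= emit(30)
    print(scale)
else:
    scale = base == parts
if scale >= 34:
    log(base)
parts += process(base)

3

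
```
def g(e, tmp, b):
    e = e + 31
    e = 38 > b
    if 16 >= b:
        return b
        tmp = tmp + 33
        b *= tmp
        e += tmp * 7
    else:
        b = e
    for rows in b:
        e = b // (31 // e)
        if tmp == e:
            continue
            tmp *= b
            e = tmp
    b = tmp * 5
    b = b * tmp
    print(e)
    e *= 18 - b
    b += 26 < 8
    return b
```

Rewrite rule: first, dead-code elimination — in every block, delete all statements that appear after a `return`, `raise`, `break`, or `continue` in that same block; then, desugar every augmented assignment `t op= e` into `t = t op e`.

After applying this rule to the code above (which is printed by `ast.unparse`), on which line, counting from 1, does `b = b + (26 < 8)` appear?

Transformed code:
def g(e, tmp, b):
    e = e + 31
    e = 38 > b
    if 16 >= b:
        return b
    else:
        b = e
    for rows in b:
        e = b // (31 // e)
        if tmp == e:
            continue
    b = tmp * 5
    b = b * tmp
    print(e)
    e = e * (18 - b)
    b = b + (26 < 8)
    return b

16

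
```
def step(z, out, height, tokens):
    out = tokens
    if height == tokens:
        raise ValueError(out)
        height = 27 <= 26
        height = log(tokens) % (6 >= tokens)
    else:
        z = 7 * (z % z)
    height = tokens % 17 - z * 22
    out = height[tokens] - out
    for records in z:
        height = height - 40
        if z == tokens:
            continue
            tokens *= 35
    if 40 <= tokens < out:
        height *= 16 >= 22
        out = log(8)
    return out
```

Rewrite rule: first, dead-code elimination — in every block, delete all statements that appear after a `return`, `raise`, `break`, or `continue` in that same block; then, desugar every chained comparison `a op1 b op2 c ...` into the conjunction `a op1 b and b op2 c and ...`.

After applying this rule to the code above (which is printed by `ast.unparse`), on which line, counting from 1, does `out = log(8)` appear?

15

Transformed code:
def step(z, out, height, tokens):
    out = tokens
    if height == tokens:
        raise ValueError(out)
    else:
        z = 7 * (z % z)
    height = tokens % 17 - z * 22
    out = height[tokens] - out
    for records in z:
        height = height - 40
        if z == tokens:
            continue
    if 40 <= tokens and tokens < out:
        height *= 16 >= 22
        out = log(8)
    return out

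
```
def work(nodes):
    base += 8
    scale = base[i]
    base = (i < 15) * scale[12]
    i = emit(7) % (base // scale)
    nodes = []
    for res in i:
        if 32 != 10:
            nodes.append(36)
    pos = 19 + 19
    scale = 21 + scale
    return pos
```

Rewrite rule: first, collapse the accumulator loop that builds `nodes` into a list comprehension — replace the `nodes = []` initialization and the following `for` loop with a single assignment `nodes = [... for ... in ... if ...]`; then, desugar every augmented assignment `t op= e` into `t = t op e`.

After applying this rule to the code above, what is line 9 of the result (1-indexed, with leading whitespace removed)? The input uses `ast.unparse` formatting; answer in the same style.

return pos

Transformed code:
def work(nodes):
    base = base + 8
    scale = base[i]
    base = (i < 15) * scale[12]
    i = emit(7) % (base // scale)
    nodes = [36 for res in i if 32 != 10]
    pos = 19 + 19
    scale = 21 + scale
    return pos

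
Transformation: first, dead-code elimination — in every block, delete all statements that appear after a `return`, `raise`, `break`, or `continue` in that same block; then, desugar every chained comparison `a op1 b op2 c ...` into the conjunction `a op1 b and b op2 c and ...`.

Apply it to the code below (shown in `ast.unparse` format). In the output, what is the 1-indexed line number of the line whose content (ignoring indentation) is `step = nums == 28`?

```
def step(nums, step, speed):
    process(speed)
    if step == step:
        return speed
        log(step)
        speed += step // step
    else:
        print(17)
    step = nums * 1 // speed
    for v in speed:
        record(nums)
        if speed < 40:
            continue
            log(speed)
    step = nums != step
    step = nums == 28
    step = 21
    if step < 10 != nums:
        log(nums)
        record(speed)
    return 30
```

Transformed code:
def step(nums, step, speed):
    process(speed)
    if step == step:
        return speed
    else:
        print(17)
    step = nums * 1 // speed
    for v in speed:
        record(nums)
        if speed < 40:
            continue
    step = nums != step
    step = nums == 28
    step = 21
    if step < 10 and 10 != nums:
        log(nums)
        record(speed)
    return 30

13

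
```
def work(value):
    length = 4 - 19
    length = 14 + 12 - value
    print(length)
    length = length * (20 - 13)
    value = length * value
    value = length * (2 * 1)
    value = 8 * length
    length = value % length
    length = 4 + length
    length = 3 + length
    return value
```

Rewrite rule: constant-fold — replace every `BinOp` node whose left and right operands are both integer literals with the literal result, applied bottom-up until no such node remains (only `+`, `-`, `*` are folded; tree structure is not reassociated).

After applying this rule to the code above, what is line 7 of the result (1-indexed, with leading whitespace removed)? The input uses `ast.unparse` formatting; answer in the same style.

Transformed code:
def work(value):
    length = -15
    length = 26 - value
    print(length)
    length = length * 7
    value = length * value
    value = length * 2
    value = 8 * length
    length = value % length
    length = 4 + length
    length = 3 + length
    return value

value = length * 2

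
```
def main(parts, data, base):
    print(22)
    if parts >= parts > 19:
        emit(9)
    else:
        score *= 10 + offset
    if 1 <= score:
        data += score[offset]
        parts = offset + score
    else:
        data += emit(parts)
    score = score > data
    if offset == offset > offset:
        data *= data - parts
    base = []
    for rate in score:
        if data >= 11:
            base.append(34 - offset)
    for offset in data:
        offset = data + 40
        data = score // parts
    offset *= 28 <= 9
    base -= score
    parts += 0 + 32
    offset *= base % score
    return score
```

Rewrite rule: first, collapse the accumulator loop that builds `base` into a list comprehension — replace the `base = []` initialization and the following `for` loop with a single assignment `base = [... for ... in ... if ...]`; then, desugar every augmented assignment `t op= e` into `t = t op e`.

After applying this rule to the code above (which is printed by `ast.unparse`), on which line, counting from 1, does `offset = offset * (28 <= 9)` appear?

19

Transformed code:
def main(parts, data, base):
    print(22)
    if parts >= parts > 19:
        emit(9)
    else:
        score = score * (10 + offset)
    if 1 <= score:
        data = data + score[offset]
        parts = offset + score
    else:
        data = data + emit(parts)
    score = score > data
    if offset == offset > offset:
        data = data * (data - parts)
    base = [34 - offset for rate in score if data >= 11]
    for offset in data:
        offset = data + 40
        data = score // parts
    offset = offset * (28 <= 9)
    base = base - score
    parts = parts + (0 + 32)
    offset = offset * (base % score)
    return score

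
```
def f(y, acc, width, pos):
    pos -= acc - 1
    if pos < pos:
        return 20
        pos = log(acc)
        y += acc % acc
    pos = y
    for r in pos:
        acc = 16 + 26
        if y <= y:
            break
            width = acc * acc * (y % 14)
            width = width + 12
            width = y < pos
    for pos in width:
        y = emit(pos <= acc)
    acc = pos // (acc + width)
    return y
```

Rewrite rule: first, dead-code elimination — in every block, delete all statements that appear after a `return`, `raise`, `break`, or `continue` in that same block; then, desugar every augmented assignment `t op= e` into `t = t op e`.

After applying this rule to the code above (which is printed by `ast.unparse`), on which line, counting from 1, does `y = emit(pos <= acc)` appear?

11

Transformed code:
def f(y, acc, width, pos):
    pos = pos - (acc - 1)
    if pos < pos:
        return 20
    pos = y
    for r in pos:
        acc = 16 + 26
        if y <= y:
            break
    for pos in width:
        y = emit(pos <= acc)
    acc = pos // (acc + width)
    return y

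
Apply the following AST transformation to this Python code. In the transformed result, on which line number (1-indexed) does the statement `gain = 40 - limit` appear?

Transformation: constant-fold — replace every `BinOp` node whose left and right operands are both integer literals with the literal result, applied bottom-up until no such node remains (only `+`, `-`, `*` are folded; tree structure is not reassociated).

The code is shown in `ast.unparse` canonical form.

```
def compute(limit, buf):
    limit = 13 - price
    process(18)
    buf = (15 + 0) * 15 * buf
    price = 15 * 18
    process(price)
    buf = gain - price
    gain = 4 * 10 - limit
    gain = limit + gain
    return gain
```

Transformed code:
def compute(limit, buf):
    limit = 13 - price
    process(18)
    buf = 225 * buf
    price = 270
    process(price)
    buf = gain - price
    gain = 40 - limit
    gain = limit + gain
    return gain

8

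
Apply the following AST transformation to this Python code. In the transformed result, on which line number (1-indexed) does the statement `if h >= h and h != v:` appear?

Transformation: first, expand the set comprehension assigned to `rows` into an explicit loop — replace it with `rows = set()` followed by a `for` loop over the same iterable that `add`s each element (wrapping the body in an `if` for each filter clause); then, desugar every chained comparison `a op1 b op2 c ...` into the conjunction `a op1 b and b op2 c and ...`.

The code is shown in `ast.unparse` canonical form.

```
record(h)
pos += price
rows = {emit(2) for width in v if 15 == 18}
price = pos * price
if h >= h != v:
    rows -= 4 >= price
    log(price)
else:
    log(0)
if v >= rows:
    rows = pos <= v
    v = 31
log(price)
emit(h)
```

8

Transformed code:
record(h)
pos += price
rows = set()
for width in v:
    if 15 == 18:
        rows.add(emit(2))
price = pos * price
if h >= h and h != v:
    rows -= 4 >= price
    log(price)
else:
    log(0)
if v >= rows:
    rows = pos <= v
    v = 31
log(price)
emit(h)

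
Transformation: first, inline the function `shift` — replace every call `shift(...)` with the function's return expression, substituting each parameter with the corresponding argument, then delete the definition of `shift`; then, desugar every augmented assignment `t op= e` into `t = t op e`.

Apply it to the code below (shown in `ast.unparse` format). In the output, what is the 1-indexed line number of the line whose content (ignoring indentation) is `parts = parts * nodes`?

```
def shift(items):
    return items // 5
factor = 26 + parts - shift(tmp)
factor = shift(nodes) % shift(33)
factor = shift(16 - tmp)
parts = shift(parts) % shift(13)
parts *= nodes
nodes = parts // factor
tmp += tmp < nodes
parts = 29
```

Transformed code:
factor = 26 + parts - tmp // 5
factor = nodes // 5 % (33 // 5)
factor = (16 - tmp) // 5
parts = parts // 5 % (13 // 5)
parts = parts * nodes
nodes = parts // factor
tmp = tmp + (tmp < nodes)
parts = 29

5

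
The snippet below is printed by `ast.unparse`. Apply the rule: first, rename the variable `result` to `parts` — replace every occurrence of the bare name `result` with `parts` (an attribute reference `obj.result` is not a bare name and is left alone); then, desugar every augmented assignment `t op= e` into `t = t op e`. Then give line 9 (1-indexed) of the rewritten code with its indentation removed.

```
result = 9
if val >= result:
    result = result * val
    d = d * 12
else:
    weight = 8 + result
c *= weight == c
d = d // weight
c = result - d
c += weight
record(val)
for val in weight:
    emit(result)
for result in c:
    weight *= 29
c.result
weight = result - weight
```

c = parts - d

Transformed code:
parts = 9
if val >= parts:
    parts = parts * val
    d = d * 12
else:
    weight = 8 + parts
c = c * (weight == c)
d = d // weight
c = parts - d
c = c + weight
record(val)
for val in weight:
    emit(parts)
for parts in c:
    weight = weight * 29
c.result
weight = parts - weight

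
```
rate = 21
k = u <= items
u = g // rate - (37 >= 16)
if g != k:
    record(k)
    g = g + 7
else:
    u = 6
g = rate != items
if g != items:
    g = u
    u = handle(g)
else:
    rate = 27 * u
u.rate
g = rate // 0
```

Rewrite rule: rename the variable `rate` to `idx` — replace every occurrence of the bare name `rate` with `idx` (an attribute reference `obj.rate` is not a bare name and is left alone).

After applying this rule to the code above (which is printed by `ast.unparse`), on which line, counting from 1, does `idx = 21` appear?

Transformed code:
idx = 21
k = u <= items
u = g // idx - (37 >= 16)
if g != k:
    record(k)
    g = g + 7
else:
    u = 6
g = idx != items
if g != items:
    g = u
    u = handle(g)
else:
    idx = 27 * u
u.rate
g = idx // 0

1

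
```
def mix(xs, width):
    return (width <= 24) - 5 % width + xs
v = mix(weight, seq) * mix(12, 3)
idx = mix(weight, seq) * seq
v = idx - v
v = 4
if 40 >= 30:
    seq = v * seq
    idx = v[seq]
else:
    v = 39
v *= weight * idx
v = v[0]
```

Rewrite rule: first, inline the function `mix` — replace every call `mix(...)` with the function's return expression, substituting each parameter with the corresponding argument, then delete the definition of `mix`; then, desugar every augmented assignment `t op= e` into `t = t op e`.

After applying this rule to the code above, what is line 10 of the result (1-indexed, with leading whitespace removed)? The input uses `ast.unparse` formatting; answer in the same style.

v = v * (weight * idx)

Transformed code:
v = ((seq <= 24) - 5 % seq + weight) * ((3 <= 24) - 5 % 3 + 12)
idx = ((seq <= 24) - 5 % seq + weight) * seq
v = idx - v
v = 4
if 40 >= 30:
    seq = v * seq
    idx = v[seq]
else:
    v = 39
v = v * (weight * idx)
v = v[0]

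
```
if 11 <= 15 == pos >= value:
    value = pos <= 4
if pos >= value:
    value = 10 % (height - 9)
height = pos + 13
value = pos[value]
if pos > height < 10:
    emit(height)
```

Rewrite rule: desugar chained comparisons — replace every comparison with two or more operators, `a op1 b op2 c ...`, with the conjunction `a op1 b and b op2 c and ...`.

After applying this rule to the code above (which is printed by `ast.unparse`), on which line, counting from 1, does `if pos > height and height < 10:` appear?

Transformed code:
if 11 <= 15 and 15 == pos and (pos >= value):
    value = pos <= 4
if pos >= value:
    value = 10 % (height - 9)
height = pos + 13
value = pos[value]
if pos > height and height < 10:
    emit(height)

7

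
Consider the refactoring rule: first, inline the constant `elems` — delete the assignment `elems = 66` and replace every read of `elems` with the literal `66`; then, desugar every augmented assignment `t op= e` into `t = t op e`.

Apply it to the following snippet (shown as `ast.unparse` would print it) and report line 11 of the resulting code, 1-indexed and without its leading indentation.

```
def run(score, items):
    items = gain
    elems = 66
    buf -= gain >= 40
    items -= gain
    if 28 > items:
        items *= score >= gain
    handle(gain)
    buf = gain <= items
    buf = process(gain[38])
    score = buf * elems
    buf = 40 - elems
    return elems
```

buf = 40 - 66

Transformed code:
def run(score, items):
    items = gain
    buf = buf - (gain >= 40)
    items = items - gain
    if 28 > items:
        items = items * (score >= gain)
    handle(gain)
    buf = gain <= items
    buf = process(gain[38])
    score = buf * 66
    buf = 40 - 66
    return 66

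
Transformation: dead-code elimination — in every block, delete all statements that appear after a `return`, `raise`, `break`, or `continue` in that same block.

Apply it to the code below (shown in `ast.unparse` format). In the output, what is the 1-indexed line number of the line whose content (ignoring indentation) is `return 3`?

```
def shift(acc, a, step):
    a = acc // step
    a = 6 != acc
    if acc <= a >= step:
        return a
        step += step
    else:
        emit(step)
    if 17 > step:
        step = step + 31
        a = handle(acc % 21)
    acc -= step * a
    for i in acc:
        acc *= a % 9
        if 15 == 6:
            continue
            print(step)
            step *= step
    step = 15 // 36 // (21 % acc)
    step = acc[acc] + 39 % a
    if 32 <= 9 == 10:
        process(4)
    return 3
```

20

Transformed code:
def shift(acc, a, step):
    a = acc // step
    a = 6 != acc
    if acc <= a >= step:
        return a
    else:
        emit(step)
    if 17 > step:
        step = step + 31
        a = handle(acc % 21)
    acc -= step * a
    for i in acc:
        acc *= a % 9
        if 15 == 6:
            continue
    step = 15 // 36 // (21 % acc)
    step = acc[acc] + 39 % a
    if 32 <= 9 == 10:
        process(4)
    return 3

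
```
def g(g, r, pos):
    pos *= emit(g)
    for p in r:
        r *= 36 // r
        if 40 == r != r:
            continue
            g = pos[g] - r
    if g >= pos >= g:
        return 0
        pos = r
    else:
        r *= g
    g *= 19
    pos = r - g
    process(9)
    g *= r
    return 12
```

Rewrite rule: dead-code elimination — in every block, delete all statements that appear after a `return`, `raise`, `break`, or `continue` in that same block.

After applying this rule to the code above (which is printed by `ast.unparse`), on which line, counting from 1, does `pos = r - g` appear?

Transformed code:
def g(g, r, pos):
    pos *= emit(g)
    for p in r:
        r *= 36 // r
        if 40 == r != r:
            continue
    if g >= pos >= g:
        return 0
    else:
        r *= g
    g *= 19
    pos = r - g
    process(9)
    g *= r
    return 12

12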